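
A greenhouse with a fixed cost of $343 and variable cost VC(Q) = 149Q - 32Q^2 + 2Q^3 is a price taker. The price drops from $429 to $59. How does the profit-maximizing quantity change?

MC = 149 - 64Q + 6Q^2; the shutdown threshold is min AVC = $21 (at Q = 8).
At P = $429 ≥ min AVC, set P = MC on the rising branch: Q = 14.
At P = $59 ≥ min AVC, set P = MC: Q = 9. The firm stays open but cuts output.

Output falls from 14 to 9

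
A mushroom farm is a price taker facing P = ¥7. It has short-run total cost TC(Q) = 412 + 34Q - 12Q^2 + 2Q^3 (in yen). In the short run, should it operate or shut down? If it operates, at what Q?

From TC, MC = TC'(Q) = 34 - 24Q + 6Q^2 and AVC = VC/Q = 34 - 12Q + 2Q^2.
The AVC parabola has its vertex at Q = 12/4 = 3, where AVC = 34 - 12·3 + 2·3^2 = ¥16.
With P < min AVC (¥7 < ¥16), every unit sold adds to the loss.
Best response: produce nothing and absorb the ¥412 fixed cost.

Shut down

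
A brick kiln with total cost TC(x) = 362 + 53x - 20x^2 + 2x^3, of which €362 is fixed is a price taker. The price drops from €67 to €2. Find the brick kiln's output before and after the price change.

Output falls from 7 to 0 (the firm shuts down)

MC = 53 - 40x + 6x^2; the shutdown threshold is min AVC = €3 (at x = 5).
With P = €67 above the shutdown price, P = MC gives x = 7.
At P = €2 < min AVC = €3, price no longer covers variable cost at any output, so the firm shuts down: x = 0.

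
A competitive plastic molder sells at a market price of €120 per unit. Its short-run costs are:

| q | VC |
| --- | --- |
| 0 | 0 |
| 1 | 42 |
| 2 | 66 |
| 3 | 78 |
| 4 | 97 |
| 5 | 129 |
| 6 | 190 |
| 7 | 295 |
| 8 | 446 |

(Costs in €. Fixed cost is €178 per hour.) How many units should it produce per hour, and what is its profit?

Tabulate TR − TC: q=0: -178; q=1: -100; q=2: -4; q=3: 104; q=4: 205; q=5: 293; q=6: 352; q=7: 367; q=8: 336.
Profit is maximized at q = 7. AVC there is 295/7 = €42.14 ≤ P, so producing beats shutting down (which would give -€178).

q = 7; profit = €367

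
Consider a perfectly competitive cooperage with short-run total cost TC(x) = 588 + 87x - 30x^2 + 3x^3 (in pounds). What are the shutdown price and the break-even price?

Shutdown price = £12; break-even price = £108

Shutdown price = min AVC. AVC = 87 - 30x + 3x^2, with vertex at x = 5 and minimum £12.
ATC = 588/x + 87 - 30x + 3x^2. Setting dATC/dx = −588/x^2 − 30 + 6x = 0 gives x = 7 (since 6·7^3 − 30·7^2 = 588).
min ATC = 588/7 + 87 − 30·7 + 3·7^2 = £108. That is the break-even price.
For £12 ≤ P < £108 the firm produces at a loss; below £12 it shuts down.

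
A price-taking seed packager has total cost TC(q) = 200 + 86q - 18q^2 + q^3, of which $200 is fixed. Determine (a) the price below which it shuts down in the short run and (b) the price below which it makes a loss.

Shutdown price = $5; break-even price = $26

AVC = 86 - 18q + q^2; minimized at q = 9, giving min AVC = $5. That is the shutdown price.
ATC = 200/q + 86 - 18q + q^2. Setting dATC/dq = −200/q^2 − 18 + 2q = 0 gives q = 10 (since 2·10^3 − 18·10^2 = 200).
min ATC = 200/10 + 86 − 18·10 + 10^2 = $26. That is the break-even price.
Between these two prices the firm operates at a loss; above $26 it earns a profit.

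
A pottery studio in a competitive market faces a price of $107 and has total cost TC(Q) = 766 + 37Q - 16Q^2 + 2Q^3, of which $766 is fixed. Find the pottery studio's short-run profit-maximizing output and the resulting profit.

AVC = 37 - 16Q + 2Q^2 has its minimum $5 at Q = 4; price $107 clears that bar, so the firm operates.
With MC = 37 - 32Q + 6Q^2, P = MC on the upward-sloping part at Q* = 7.
TR = 107·7 = 749. TC = 766 + 161 = 927. Profit = 749 − 927 = -$178.
That loss of $178 beats the $766 the firm would lose by shutting down; producing recovers $588 of fixed cost.

Profit = -$178 at Q = 7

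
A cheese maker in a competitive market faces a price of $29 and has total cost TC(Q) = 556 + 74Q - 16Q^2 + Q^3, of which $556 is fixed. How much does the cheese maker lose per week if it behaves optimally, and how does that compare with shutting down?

Profit = -$394 at Q = 9

AVC = 74 - 16Q + Q^2 has its minimum $10 at Q = 8; price $29 clears that bar, so the firm operates.
With MC = 74 - 32Q + 3Q^2, P = MC on the upward-sloping part at Q* = 9.
TR = 29·9 = 261. TC = 556 + 99 = 655. Profit = 261 − 655 = -$394.
Shutting down would mean losing the fixed cost of $556, so operating at a loss of $394 is better by $162.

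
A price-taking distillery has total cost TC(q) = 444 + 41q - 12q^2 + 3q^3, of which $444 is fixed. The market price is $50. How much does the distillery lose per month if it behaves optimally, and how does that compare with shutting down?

AVC = 41 - 12q + 3q^2; min AVC = $29 at q = 2. Since P = $50 ≥ min AVC, the firm produces.
MC = 41 - 24q + 9q^2. Setting P = MC and taking the root on the rising branch gives q* = 3.
TR = 50·3 = 150. TC = 444 + 96 = 540. Profit = 150 − 540 = -$390.
That loss of $390 beats the $444 the firm would lose by shutting down; producing recovers $54 of fixed cost.

Profit = -$390 at q = 3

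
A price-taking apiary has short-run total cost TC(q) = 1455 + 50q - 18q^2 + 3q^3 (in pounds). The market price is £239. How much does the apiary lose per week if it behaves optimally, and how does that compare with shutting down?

Profit = -£279 at q = 7

AVC = 50 - 18q + 3q^2; min AVC = £23 at q = 3. Since P = £239 ≥ min AVC, the firm produces.
MC = 50 - 36q + 9q^2. Setting P = MC and taking the root on the rising branch gives q* = 7.
TR = 239·7 = 1673. TC = 1455 + 497 = 1952. Profit = 1673 − 1952 = -£279.
By producing, the firm covers all variable cost plus £1176 of fixed cost; shutting down would lose the full £1455.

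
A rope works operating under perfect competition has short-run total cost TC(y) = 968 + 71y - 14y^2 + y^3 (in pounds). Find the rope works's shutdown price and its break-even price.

Shutdown price = £22; break-even price = £126

Shutdown price = min AVC. AVC = 71 - 14y + y^2, with vertex at y = 7 and minimum £22.
ATC = 968/y + 71 - 14y + y^2. Setting dATC/dy = −968/y^2 − 14 + 2y = 0 gives y = 11 (since 2·11^3 − 14·11^2 = 968).
min ATC = 968/11 + 71 − 14·11 + 11^2 = £126. That is the break-even price.
Between these two prices the firm operates at a loss; above £126 it earns a profit.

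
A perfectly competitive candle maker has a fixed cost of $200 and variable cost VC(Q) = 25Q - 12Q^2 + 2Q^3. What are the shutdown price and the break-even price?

Shutdown price = $7; break-even price = $55

AVC = 25 - 12Q + 2Q^2; minimized at Q = 3, giving min AVC = $7. That is the shutdown price.
ATC = 200/Q + 25 - 12Q + 2Q^2. Setting dATC/dQ = −200/Q^2 − 12 + 4Q = 0 gives Q = 5 (since 4·5^3 − 12·5^2 = 200).
min ATC = 200/5 + 25 − 12·5 + 2·5^2 = $55. That is the break-even price.
For $7 ≤ P < $55 the firm produces at a loss; below $7 it shuts down.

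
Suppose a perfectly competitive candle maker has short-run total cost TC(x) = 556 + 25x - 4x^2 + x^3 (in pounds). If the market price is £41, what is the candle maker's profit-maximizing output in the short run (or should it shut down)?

Produce at x = 4

Variable cost is VC = 25x - 4x^2 + x^3, so AVC = VC/x = 25 - 4x + x^2 and MC = dTC/dx = 25 - 8x + 3x^2.
AVC hits its minimum where MC = AVC, at x = 2, giving min AVC = 25 - 4·2 + 2^2 = £21.
P = £41 exceeds min AVC = £21, so the firm stays open.
P = MC gives -16 - 8x + 3x^2 = 0, with roots -4/3 and 4. Take the larger (rising MC): x* = 4.
Check: AVC at x = 4 is £25 ≤ P, so revenue covers variable cost.
Profit = P·x − TC = 41·4 − 656 = -£492, a loss, but smaller than the £556 fixed cost the firm would lose by shutting down.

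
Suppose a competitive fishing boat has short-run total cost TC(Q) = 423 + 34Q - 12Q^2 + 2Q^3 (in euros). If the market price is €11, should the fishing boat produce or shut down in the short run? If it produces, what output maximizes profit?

Strip out fixed cost: VC = 34Q - 12Q^2 + 2Q^3. Then AVC = 34 - 12Q + 2Q^2 and MC = 34 - 24Q + 6Q^2.
AVC is minimized where dAVC/dQ = -12 + 4Q = 0, at Q = 3; min AVC = 34 - 12·3 + 2·3^2 = €16.
Since P = €11 < min AVC = €16, price fails to cover variable cost at any output.
Best response: produce nothing and absorb the €423 fixed cost.

Shut down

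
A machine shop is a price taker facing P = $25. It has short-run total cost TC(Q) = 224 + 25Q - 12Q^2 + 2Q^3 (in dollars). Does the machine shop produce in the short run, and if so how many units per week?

Variable cost is VC = 25Q - 12Q^2 + 2Q^3, so AVC = VC/Q = 25 - 12Q + 2Q^2 and MC = dTC/dQ = 25 - 24Q + 6Q^2.
AVC hits its minimum where MC = AVC, at Q = 3, giving min AVC = 25 - 12·3 + 2·3^2 = $7.
P = $25 exceeds min AVC = $7, so the firm stays open.
P = MC gives -24Q + 6Q^2 = 0, with roots 0 and 4. Take the larger (rising MC): Q* = 4.
Check: AVC at Q = 4 is $9 ≤ P, so revenue covers variable cost.
Profit = P·Q − TC = 25·4 − 260 = -$160, a loss, but smaller than the $224 fixed cost the firm would lose by shutting down.

Produce at Q = 4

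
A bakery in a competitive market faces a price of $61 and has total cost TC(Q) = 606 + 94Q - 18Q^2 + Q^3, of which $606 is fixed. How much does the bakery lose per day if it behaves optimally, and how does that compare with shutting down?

Profit = -$122 at Q = 11

AVC = 94 - 18Q + Q^2 has its minimum $13 at Q = 9; price $61 clears that bar, so the firm operates.
With MC = 94 - 36Q + 3Q^2, P = MC on the upward-sloping part at Q* = 11.
TR = 61·11 = 671. TC = 606 + 187 = 793. Profit = 671 − 793 = -$122.
Shutting down would mean losing the fixed cost of $606, so operating at a loss of $122 is better by $484.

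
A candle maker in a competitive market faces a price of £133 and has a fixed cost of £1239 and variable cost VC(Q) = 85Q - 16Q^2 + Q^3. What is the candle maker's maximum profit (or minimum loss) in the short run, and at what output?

AVC = 85 - 16Q + Q^2 has its minimum £21 at Q = 8; price £133 clears that bar, so the firm operates.
MC = 85 - 32Q + 3Q^2. Setting P = MC and taking the root on the rising branch gives Q* = 12.
TR = 133·12 = 1596. TC = 1239 + 444 = 1683. Profit = 1596 − 1683 = -£87.
That loss of £87 beats the £1239 the firm would lose by shutting down; producing recovers £1152 of fixed cost.

Profit = -£87 at Q = 12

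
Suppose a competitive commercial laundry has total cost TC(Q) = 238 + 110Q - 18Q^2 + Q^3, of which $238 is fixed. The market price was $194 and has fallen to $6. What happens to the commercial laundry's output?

AVC = 110 - 18Q + Q^2, minimized at Q = 9 where min AVC = $29. MC = 110 - 36Q + 3Q^2.
With P = $194 above the shutdown price, P = MC gives Q = 14.
At P = $6 < min AVC = $29, price no longer covers variable cost at any output, so the firm shuts down: Q = 0.

Output falls from 14 to 0 (the firm shuts down)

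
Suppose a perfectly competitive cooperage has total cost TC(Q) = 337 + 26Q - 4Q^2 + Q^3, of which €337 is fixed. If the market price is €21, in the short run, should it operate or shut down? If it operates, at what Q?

Strip out fixed cost: VC = 26Q - 4Q^2 + Q^3. Then AVC = 26 - 4Q + Q^2 and MC = 26 - 8Q + 3Q^2.
The AVC parabola has its vertex at Q = 4/2 = 2, where AVC = 26 - 4·2 + 2^2 = €22.
Since P = €21 < min AVC = €22, price fails to cover variable cost at any output.
Best response: produce nothing and absorb the €337 fixed cost.

Shut down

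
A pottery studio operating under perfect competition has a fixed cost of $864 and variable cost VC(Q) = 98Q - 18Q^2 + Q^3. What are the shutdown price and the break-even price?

Shutdown price = min AVC. AVC = 98 - 18Q + Q^2, with vertex at Q = 9 and minimum $17.
ATC = 864/Q + 98 - 18Q + Q^2. Setting dATC/dQ = −864/Q^2 − 18 + 2Q = 0 gives Q = 12 (since 2·12^3 − 18·12^2 = 864).
min ATC = 864/12 + 98 − 18·12 + 12^2 = $98. That is the break-even price.
For $17 ≤ P < $98 the firm produces at a loss; below $17 it shuts down.

Shutdown price = $17; break-even price = $98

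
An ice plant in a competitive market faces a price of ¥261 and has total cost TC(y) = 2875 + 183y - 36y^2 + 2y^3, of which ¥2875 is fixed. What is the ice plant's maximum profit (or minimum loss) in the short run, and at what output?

AVC = 183 - 36y + 2y^2; min AVC = ¥21 at y = 9. Since P = ¥261 ≥ min AVC, the firm produces.
MC = 183 - 72y + 6y^2. Setting P = MC and taking the root on the rising branch gives y* = 13.
TR = 261·13 = 3393. TC = 2875 + 689 = 3564. Profit = 3393 − 3564 = -¥171.
That loss of ¥171 beats the ¥2875 the firm would lose by shutting down; producing recovers ¥2704 of fixed cost.

Profit = -¥171 at y = 13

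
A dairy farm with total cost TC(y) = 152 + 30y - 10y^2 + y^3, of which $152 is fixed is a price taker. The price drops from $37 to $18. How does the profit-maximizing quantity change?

Output falls from 7 to 6

MC = 30 - 20y + 3y^2; the shutdown threshold is min AVC = $5 (at y = 5).
With P = $37 above the shutdown price, P = MC gives y = 7.
At P = $18 ≥ min AVC, set P = MC: y = 6. The firm stays open but cuts output.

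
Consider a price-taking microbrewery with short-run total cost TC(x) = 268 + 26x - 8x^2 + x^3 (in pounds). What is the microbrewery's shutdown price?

Short-run supply begins at min AVC. From VC = 26x - 8x^2 + x^3, AVC = 26 - 8x + x^2.
At the minimum of AVC, MC = AVC. MC = 26 - 16x + 3x^2; setting MC = AVC gives 2x^2 - 8x = 0, so x = 4. min AVC = 10.
The firm shuts down for any P below £10.

£10 per unit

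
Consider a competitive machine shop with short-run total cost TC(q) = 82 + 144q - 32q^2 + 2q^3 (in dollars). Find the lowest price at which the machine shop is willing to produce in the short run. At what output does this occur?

$16 per unit, at q = 8

The shutdown price is the minimum of AVC. VC = 144q - 32q^2 + 2q^3, so AVC = 144 - 32q + 2q^2.
dAVC/dq = -32 + 4q = 0 gives q = 8. min AVC = 144 - 32·8 + 2·8^2 = 16.
The firm shuts down for any P below $16.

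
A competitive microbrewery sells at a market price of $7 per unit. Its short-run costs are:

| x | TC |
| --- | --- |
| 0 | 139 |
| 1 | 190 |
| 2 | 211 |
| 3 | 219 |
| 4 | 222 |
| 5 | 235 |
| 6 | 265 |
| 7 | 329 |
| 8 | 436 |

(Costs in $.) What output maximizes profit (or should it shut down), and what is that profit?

Profit at each row (π = 7x − TC): x=0: -139; x=1: -183; x=2: -197; x=3: -198; x=4: -194; x=5: -200; x=6: -223; x=7: -280; x=8: -380.
Profit is highest at x = 0. Equivalently, the lowest AVC in the table is 96/5 ≈ $19.20 at x = 5, and P = $7 falls below it — price never covers variable cost, so the firm shuts down and loses only its fixed cost.

x = 0 (shut down); profit = -$139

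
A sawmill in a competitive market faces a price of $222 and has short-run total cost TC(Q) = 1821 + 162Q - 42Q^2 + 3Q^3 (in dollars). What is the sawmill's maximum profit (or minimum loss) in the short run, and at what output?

Profit = -$21 at Q = 10

AVC = 162 - 42Q + 3Q^2 has its minimum $15 at Q = 7; price $222 clears that bar, so the firm operates.
With MC = 162 - 84Q + 9Q^2, P = MC on the upward-sloping part at Q* = 10.
TR = 222·10 = 2220. TC = 1821 + 420 = 2241. Profit = 2220 − 2241 = -$21.
That loss of $21 beats the $1821 the firm would lose by shutting down; producing recovers $1800 of fixed cost.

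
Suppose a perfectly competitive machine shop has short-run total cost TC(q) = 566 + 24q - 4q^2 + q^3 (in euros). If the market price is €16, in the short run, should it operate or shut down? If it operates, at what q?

Shut down

Strip out fixed cost: VC = 24q - 4q^2 + q^3. Then AVC = 24 - 4q + q^2 and MC = 24 - 8q + 3q^2.
The AVC parabola has its vertex at q = 4/2 = 2, where AVC = 24 - 4·2 + 2^2 = €20.
P = €16 lies below min AVC = €20; no output level covers variable cost.
Best response: produce nothing and absorb the €566 fixed cost.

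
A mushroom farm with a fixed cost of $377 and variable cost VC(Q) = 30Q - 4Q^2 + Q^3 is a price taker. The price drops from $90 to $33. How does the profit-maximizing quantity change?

Output falls from 6 to 3

AVC = 30 - 4Q + Q^2, minimized at Q = 2 where min AVC = $26. MC = 30 - 8Q + 3Q^2.
At P = $90 ≥ min AVC, set P = MC on the rising branch: Q = 6.
At P = $33 ≥ min AVC, set P = MC: Q = 3. The firm stays open but cuts output.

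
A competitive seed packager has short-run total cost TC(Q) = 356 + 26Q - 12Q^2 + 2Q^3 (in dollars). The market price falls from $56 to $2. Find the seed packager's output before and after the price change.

MC = 26 - 24Q + 6Q^2; the shutdown threshold is min AVC = $8 (at Q = 3).
At P = $56 ≥ min AVC, set P = MC on the rising branch: Q = 5.
At P = $2 < min AVC = $8, price no longer covers variable cost at any output, so the firm shuts down: Q = 0.

Output falls from 5 to 0 (the firm shuts down)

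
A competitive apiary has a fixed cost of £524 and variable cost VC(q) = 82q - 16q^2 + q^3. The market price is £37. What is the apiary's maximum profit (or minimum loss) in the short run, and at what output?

AVC = 82 - 16q + q^2 has its minimum £18 at q = 8; price £37 clears that bar, so the firm operates.
With MC = 82 - 32q + 3q^2, P = MC on the upward-sloping part at q* = 9.
TR = 37·9 = 333. TC = 524 + 171 = 695. Profit = 333 − 695 = -£362.
That loss of £362 beats the £524 the firm would lose by shutting down; producing recovers £162 of fixed cost.

Profit = -£362 at q = 9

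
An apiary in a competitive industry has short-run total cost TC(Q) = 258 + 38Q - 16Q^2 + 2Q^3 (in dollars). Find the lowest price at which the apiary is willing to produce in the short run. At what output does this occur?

The firm shuts down when price falls below the minimum of average variable cost. AVC = VC/Q = 38 - 16Q + 2Q^2.
dAVC/dQ = -16 + 4Q = 0 gives Q = 4. min AVC = 38 - 16·4 + 2·4^2 = 6.
For P < $6 the firm produces nothing.

$6 per unit, at Q = 4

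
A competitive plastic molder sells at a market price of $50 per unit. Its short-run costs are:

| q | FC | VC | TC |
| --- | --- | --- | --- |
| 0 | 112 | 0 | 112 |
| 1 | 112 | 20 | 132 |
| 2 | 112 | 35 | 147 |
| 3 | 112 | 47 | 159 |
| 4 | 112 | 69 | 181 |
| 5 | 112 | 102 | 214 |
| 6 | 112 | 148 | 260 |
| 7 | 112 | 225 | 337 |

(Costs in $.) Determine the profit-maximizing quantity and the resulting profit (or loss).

Tabulate TR − TC: q=0: -112; q=1: -82; q=2: -47; q=3: -9; q=4: 19; q=5: 36; q=6: 40; q=7: 13.
Profit is maximized at q = 6. AVC there is 148/6 = $24.67 ≤ P, so producing beats shutting down (which would give -$112).

q = 6; profit = $40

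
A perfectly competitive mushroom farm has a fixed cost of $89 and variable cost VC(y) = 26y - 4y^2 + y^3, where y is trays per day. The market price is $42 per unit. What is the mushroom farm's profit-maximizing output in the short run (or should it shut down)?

Strip out fixed cost: VC = 26y - 4y^2 + y^3. Then AVC = 26 - 4y + y^2 and MC = 26 - 8y + 3y^2.
AVC hits its minimum where MC = AVC, at y = 2, giving min AVC = 26 - 4·2 + 2^2 = $22.
Since P = $42 ≥ min AVC = $22, price covers variable cost and the firm should produce.
P = MC gives -16 - 8y + 3y^2 = 0, with roots -4/3 and 4. Take the larger (rising MC): y* = 4.
Check: AVC at y = 4 is $26 ≤ P, so revenue covers variable cost.
Profit = P·y − TC = 42·4 − 193 = -$25, a loss, but smaller than the $89 fixed cost the firm would lose by shutting down.

Produce at y = 4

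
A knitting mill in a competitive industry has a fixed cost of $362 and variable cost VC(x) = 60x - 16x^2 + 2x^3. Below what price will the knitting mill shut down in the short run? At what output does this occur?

$28 per unit, at x = 4

The firm shuts down when price falls below the minimum of average variable cost. AVC = VC/x = 60 - 16x + 2x^2.
dAVC/dx = -16 + 4x = 0 gives x = 4. min AVC = 60 - 16·4 + 2·4^2 = 28.
The firm shuts down for any P below $28.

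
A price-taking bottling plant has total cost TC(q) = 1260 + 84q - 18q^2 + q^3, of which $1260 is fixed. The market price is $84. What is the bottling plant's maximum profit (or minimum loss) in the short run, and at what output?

AVC = 84 - 18q + q^2 has its minimum $3 at q = 9; price $84 clears that bar, so the firm operates.
MC = 84 - 36q + 3q^2. Setting P = MC and taking the root on the rising branch gives q* = 12.
TR = 84·12 = 1008. TC = 1260 + 144 = 1404. Profit = 1008 − 1404 = -$396.
By producing, the firm covers all variable cost plus $864 of fixed cost; shutting down would lose the full $1260.

Profit = -$396 at q = 12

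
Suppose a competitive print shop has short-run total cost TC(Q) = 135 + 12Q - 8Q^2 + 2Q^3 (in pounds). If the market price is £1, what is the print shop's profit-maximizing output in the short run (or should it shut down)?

Shut down

Strip out fixed cost: VC = 12Q - 8Q^2 + 2Q^3. Then AVC = 12 - 8Q + 2Q^2 and MC = 12 - 16Q + 6Q^2.
The AVC parabola has its vertex at Q = 8/4 = 2, where AVC = 12 - 8·2 + 2·2^2 = £4.
With P < min AVC (£1 < £4), every unit sold adds to the loss.
The firm minimizes its loss by shutting down and losing only its fixed cost of £135.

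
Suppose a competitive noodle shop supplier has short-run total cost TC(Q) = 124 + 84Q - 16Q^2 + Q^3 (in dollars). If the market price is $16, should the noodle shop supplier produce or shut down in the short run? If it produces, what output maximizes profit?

Variable cost is VC = 84Q - 16Q^2 + Q^3, so AVC = VC/Q = 84 - 16Q + Q^2 and MC = dTC/dQ = 84 - 32Q + 3Q^2.
AVC is minimized where dAVC/dQ = -16 + 2Q = 0, at Q = 8; min AVC = 84 - 16·8 + 8^2 = $20.
Since P = $16 < min AVC = $20, price fails to cover variable cost at any output.
Shutting down limits the loss to fixed cost, $124.

Shut down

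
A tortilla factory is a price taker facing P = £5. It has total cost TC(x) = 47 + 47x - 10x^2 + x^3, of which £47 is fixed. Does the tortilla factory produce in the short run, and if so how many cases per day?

Variable cost is VC = 47x - 10x^2 + x^3, so AVC = VC/x = 47 - 10x + x^2 and MC = dTC/dx = 47 - 20x + 3x^2.
AVC is minimized where dAVC/dx = -10 + 2x = 0, at x = 5; min AVC = 47 - 10·5 + 5^2 = £22.
Since P = £5 < min AVC = £22, price fails to cover variable cost at any output.
The firm minimizes its loss by shutting down and losing only its fixed cost of £47.

Shut down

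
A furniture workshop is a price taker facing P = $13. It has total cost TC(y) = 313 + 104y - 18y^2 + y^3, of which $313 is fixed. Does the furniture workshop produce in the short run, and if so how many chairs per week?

Strip out fixed cost: VC = 104y - 18y^2 + y^3. Then AVC = 104 - 18y + y^2 and MC = 104 - 36y + 3y^2.
The AVC parabola has its vertex at y = 18/2 = 9, where AVC = 104 - 18·9 + 9^2 = $23.
P = $13 lies below min AVC = $23; no output level covers variable cost.
The firm minimizes its loss by shutting down and losing only its fixed cost of $313.

Shut down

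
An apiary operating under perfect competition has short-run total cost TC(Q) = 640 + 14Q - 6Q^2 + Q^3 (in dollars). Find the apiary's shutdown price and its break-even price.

Shutdown price = min AVC. AVC = 14 - 6Q + Q^2, with vertex at Q = 3 and minimum $5.
ATC = 640/Q + 14 - 6Q + Q^2. Setting dATC/dQ = −640/Q^2 − 6 + 2Q = 0 gives Q = 8 (since 2·8^3 − 6·8^2 = 640).
min ATC = 640/8 + 14 − 6·8 + 8^2 = $110. That is the break-even price.
For $5 ≤ P < $110 the firm produces at a loss; below $5 it shuts down.

Shutdown price = $5; break-even price = $110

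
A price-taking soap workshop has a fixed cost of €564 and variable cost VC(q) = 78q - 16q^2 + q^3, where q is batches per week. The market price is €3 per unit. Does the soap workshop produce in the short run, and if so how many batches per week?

Variable cost is VC = 78q - 16q^2 + q^3, so AVC = VC/q = 78 - 16q + q^2 and MC = dTC/dq = 78 - 32q + 3q^2.
AVC is minimized where dAVC/dq = -16 + 2q = 0, at q = 8; min AVC = 78 - 16·8 + 8^2 = €14.
With P < min AVC (€3 < €14), every unit sold adds to the loss.
The firm minimizes its loss by shutting down and losing only its fixed cost of €564.

Shut down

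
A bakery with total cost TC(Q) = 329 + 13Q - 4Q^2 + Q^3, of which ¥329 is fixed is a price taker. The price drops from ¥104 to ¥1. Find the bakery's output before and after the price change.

Output falls from 7 to 0 (the firm shuts down)

AVC = 13 - 4Q + Q^2, minimized at Q = 2 where min AVC = ¥9. MC = 13 - 8Q + 3Q^2.
At P = ¥104 ≥ min AVC, set P = MC on the rising branch: Q = 7.
At P = ¥1 < min AVC = ¥9, price no longer covers variable cost at any output, so the firm shuts down: Q = 0.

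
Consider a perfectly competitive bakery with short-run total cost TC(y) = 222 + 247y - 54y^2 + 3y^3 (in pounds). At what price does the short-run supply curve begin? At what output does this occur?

Short-run supply begins at min AVC. From VC = 247y - 54y^2 + 3y^3, AVC = 247 - 54y + 3y^2.
dAVC/dy = -54 + 6y = 0 gives y = 9. min AVC = 247 - 54·9 + 3·9^2 = 4.
For P < £4 the firm produces nothing.

£4 per unit, at y = 9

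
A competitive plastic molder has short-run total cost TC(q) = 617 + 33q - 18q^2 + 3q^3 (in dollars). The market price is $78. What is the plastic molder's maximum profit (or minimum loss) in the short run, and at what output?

AVC = 33 - 18q + 3q^2; min AVC = $6 at q = 3. Since P = $78 ≥ min AVC, the firm produces.
With MC = 33 - 36q + 9q^2, P = MC on the upward-sloping part at q* = 5.
TR = 78·5 = 390. TC = 617 + 90 = 707. Profit = 390 − 707 = -$317.
Shutting down would mean losing the fixed cost of $617, so operating at a loss of $317 is better by $300.

Profit = -$317 at q = 5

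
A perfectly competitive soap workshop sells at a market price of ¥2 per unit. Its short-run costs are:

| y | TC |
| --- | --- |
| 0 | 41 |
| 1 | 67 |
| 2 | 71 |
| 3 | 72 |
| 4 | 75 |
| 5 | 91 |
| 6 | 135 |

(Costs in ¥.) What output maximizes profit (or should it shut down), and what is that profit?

Compute π = P·y − TC at each output: y=0: -41; y=1: -65; y=2: -67; y=3: -66; y=4: -67; y=5: -81; y=6: -123.
Profit is highest at y = 0. Equivalently, the lowest AVC in the table is 34/4 ≈ ¥8.50 at y = 4, and P = ¥2 falls below it — price never covers variable cost, so the firm shuts down and loses only its fixed cost.

y = 0 (shut down); profit = -¥41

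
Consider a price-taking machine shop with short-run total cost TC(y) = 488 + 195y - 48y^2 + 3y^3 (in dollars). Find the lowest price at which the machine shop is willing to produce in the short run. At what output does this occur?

The firm shuts down when price falls below the minimum of average variable cost. AVC = VC/y = 195 - 48y + 3y^2.
At the minimum of AVC, MC = AVC. MC = 195 - 96y + 9y^2; setting MC = AVC gives 6y^2 - 48y = 0, so y = 8. min AVC = 3.
For P < $3 the firm produces nothing.

$3 per unit, at y = 8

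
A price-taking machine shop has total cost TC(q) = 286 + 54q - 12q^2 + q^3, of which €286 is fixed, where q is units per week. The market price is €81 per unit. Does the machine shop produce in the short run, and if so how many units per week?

From TC, MC = TC'(q) = 54 - 24q + 3q^2 and AVC = VC/q = 54 - 12q + q^2.
The AVC parabola has its vertex at q = 12/2 = 6, where AVC = 54 - 12·6 + 6^2 = €18.
Because €81 ≥ €18, revenue can cover variable cost; the firm operates.
P = MC gives -27 - 24q + 3q^2 = 0, with roots -1 and 9. Take the larger (rising MC): q* = 9.
Check: AVC at q = 9 is €27 ≤ P, so revenue covers variable cost.
Profit = P·q − TC = 81·9 − 529 = €200.

Produce at q = 9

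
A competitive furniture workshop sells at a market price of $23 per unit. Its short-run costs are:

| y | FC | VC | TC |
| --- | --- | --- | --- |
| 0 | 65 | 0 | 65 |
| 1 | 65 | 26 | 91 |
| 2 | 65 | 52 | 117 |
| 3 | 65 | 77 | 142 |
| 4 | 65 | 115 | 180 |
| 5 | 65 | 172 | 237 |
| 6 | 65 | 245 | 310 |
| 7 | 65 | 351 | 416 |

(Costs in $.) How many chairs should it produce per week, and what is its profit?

Profit at each row (π = 23y − TC): y=0: -65; y=1: -68; y=2: -71; y=3: -73; y=4: -88; y=5: -122; y=6: -172; y=7: -255.
Profit is highest at y = 0. Equivalently, the lowest AVC in the table is 77/3 ≈ $25.67 at y = 3, and P = $23 falls below it — price never covers variable cost, so the firm shuts down and loses only its fixed cost.

y = 0 (shut down); profit = -$65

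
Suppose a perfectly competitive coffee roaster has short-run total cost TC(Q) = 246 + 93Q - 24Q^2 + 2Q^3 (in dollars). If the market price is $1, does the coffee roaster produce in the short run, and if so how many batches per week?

Shut down

Variable cost is VC = 93Q - 24Q^2 + 2Q^3, so AVC = VC/Q = 93 - 24Q + 2Q^2 and MC = dTC/dQ = 93 - 48Q + 6Q^2.
The AVC parabola has its vertex at Q = 24/4 = 6, where AVC = 93 - 24·6 + 2·6^2 = $21.
With P < min AVC ($1 < $21), every unit sold adds to the loss.
The firm minimizes its loss by shutting down and losing only its fixed cost of $246.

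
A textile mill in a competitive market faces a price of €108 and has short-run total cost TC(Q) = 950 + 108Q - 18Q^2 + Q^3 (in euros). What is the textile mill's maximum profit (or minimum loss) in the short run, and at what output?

Profit = -€86 at Q = 12

AVC = 108 - 18Q + Q^2 has its minimum €27 at Q = 9; price €108 clears that bar, so the firm operates.
With MC = 108 - 36Q + 3Q^2, P = MC on the upward-sloping part at Q* = 12.
TR = 108·12 = 1296. TC = 950 + 432 = 1382. Profit = 1296 − 1382 = -€86.
Shutting down would mean losing the fixed cost of €950, so operating at a loss of €86 is better by €864.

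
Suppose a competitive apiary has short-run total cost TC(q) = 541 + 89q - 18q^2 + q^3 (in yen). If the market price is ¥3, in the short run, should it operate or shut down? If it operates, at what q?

Shut down

Strip out fixed cost: VC = 89q - 18q^2 + q^3. Then AVC = 89 - 18q + q^2 and MC = 89 - 36q + 3q^2.
AVC hits its minimum where MC = AVC, at q = 9, giving min AVC = 89 - 18·9 + 9^2 = ¥8.
Since P = ¥3 < min AVC = ¥8, price fails to cover variable cost at any output.
Best response: produce nothing and absorb the ¥541 fixed cost.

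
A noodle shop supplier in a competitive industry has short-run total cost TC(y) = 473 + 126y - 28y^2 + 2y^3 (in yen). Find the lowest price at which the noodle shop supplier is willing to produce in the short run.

¥28 per unit

The shutdown price is the minimum of AVC. VC = 126y - 28y^2 + 2y^3, so AVC = 126 - 28y + 2y^2.
dAVC/dy = -28 + 4y = 0 gives y = 7. min AVC = 126 - 28·7 + 2·7^2 = 28.
For P < ¥28 the firm produces nothing.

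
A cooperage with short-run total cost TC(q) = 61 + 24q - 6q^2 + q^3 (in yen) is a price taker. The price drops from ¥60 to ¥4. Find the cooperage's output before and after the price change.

Output falls from 6 to 0 (the firm shuts down)

AVC = 24 - 6q + q^2, minimized at q = 3 where min AVC = ¥15. MC = 24 - 12q + 3q^2.
With P = ¥60 above the shutdown price, P = MC gives q = 6.
At P = ¥4 < min AVC = ¥15, price no longer covers variable cost at any output, so the firm shuts down: q = 0.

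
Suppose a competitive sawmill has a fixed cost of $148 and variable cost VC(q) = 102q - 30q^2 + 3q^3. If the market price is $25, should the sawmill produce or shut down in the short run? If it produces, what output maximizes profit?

Strip out fixed cost: VC = 102q - 30q^2 + 3q^3. Then AVC = 102 - 30q + 3q^2 and MC = 102 - 60q + 9q^2.
AVC hits its minimum where MC = AVC, at q = 5, giving min AVC = 102 - 30·5 + 3·5^2 = $27.
P = $25 lies below min AVC = $27; no output level covers variable cost.
Shutting down limits the loss to fixed cost, $148.

Shut down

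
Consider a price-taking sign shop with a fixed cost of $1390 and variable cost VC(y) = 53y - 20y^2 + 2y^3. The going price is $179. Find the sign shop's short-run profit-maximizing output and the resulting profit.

AVC = 53 - 20y + 2y^2 has its minimum $3 at y = 5; price $179 clears that bar, so the firm operates.
With MC = 53 - 40y + 6y^2, P = MC on the upward-sloping part at y* = 9.
TR = 179·9 = 1611. TC = 1390 + 315 = 1705. Profit = 1611 − 1705 = -$94.
That loss of $94 beats the $1390 the firm would lose by shutting down; producing recovers $1296 of fixed cost.

Profit = -$94 at y = 9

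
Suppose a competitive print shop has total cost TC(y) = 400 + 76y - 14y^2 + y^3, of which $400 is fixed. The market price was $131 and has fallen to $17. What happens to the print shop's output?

Output falls from 11 to 0 (the firm shuts down)

AVC = 76 - 14y + y^2, minimized at y = 7 where min AVC = $27. MC = 76 - 28y + 3y^2.
With P = $131 above the shutdown price, P = MC gives y = 11.
At P = $17 < min AVC = $27, price no longer covers variable cost at any output, so the firm shuts down: y = 0.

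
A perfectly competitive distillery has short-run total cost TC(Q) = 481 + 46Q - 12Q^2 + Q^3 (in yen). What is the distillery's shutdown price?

The firm shuts down when price falls below the minimum of average variable cost. AVC = VC/Q = 46 - 12Q + Q^2.
dAVC/dQ = -12 + 2Q = 0 gives Q = 6. min AVC = 46 - 12·6 + 6^2 = 10.
The firm shuts down for any P below ¥10.

¥10 per unit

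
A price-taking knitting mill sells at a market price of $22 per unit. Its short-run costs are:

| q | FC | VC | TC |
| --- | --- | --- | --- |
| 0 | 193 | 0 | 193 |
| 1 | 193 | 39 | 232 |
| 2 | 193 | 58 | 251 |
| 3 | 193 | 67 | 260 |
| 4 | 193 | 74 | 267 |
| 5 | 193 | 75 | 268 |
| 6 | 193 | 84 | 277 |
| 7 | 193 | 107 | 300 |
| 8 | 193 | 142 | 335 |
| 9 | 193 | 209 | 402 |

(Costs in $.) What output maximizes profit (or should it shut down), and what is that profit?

q = 6; profit = -$145

Profit at each row (π = 22q − TC): q=0: -193; q=1: -210; q=2: -207; q=3: -194; q=4: -179; q=5: -158; q=6: -145; q=7: -146; q=8: -159; q=9: -204.
Profit is maximized at q = 6. AVC there is 84/6 = $14 ≤ P, so producing beats shutting down (which would give -$193).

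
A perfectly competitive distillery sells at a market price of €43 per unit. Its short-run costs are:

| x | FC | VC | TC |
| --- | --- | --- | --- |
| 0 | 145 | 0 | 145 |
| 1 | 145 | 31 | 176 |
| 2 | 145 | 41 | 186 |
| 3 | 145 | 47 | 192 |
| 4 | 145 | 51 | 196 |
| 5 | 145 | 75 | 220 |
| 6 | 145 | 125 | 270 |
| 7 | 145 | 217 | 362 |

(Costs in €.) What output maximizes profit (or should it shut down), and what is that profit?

Compute π = P·x − TC at each output: x=0: -145; x=1: -133; x=2: -100; x=3: -63; x=4: -24; x=5: -5; x=6: -12; x=7: -61.
Profit is maximized at x = 5. AVC there is 75/5 = €15 ≤ P, so producing beats shutting down (which would give -€145).

x = 5; profit = -€5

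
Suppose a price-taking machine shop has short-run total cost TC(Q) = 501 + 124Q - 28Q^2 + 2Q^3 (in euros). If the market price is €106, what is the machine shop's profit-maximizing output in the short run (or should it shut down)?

Produce at Q = 9

From TC, MC = TC'(Q) = 124 - 56Q + 6Q^2 and AVC = VC/Q = 124 - 28Q + 2Q^2.
AVC hits its minimum where MC = AVC, at Q = 7, giving min AVC = 124 - 28·7 + 2·7^2 = €26.
P = €106 exceeds min AVC = €26, so the firm stays open.
Solving P = MC: 18 - 56Q + 6Q^2 = 0 ⇒ Q = 1/3 or 9. On the upward-sloping branch, Q* = 9.
Check: AVC at Q = 9 is €34 ≤ P, so revenue covers variable cost.
Profit = P·Q − TC = 106·9 − 807 = €147.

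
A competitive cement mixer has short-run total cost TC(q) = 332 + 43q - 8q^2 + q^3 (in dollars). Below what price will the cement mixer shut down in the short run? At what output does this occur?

$27 per unit, at q = 4

The firm shuts down when price falls below the minimum of average variable cost. AVC = VC/q = 43 - 8q + q^2.
dAVC/dq = -8 + 2q = 0 gives q = 4. min AVC = 43 - 8·4 + 4^2 = 27.
So the shutdown price is $27.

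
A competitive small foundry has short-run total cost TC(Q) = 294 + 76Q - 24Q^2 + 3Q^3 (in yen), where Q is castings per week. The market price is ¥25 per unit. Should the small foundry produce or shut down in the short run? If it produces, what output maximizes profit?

Shut down

From TC, MC = TC'(Q) = 76 - 48Q + 9Q^2 and AVC = VC/Q = 76 - 24Q + 3Q^2.
The AVC parabola has its vertex at Q = 24/6 = 4, where AVC = 76 - 24·4 + 3·4^2 = ¥28.
P = ¥25 lies below min AVC = ¥28; no output level covers variable cost.
Shutting down limits the loss to fixed cost, ¥294.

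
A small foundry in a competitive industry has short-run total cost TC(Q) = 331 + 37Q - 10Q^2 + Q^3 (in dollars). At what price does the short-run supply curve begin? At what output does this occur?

$12 per unit, at Q = 5

The shutdown price is the minimum of AVC. VC = 37Q - 10Q^2 + Q^3, so AVC = 37 - 10Q + Q^2.
dAVC/dQ = -10 + 2Q = 0 gives Q = 5. min AVC = 37 - 10·5 + 5^2 = 12.
So the shutdown price is $12.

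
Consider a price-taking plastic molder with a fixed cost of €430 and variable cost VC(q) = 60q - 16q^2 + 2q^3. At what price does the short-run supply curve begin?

€28 per unit

The firm shuts down when price falls below the minimum of average variable cost. AVC = VC/q = 60 - 16q + 2q^2.
At the minimum of AVC, MC = AVC. MC = 60 - 32q + 6q^2; setting MC = AVC gives 4q^2 - 16q = 0, so q = 4. min AVC = 28.
For P < €28 the firm produces nothing.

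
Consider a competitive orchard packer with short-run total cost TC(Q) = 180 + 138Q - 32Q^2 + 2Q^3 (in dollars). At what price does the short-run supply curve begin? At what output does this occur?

The firm shuts down when price falls below the minimum of average variable cost. AVC = VC/Q = 138 - 32Q + 2Q^2.
At the minimum of AVC, MC = AVC. MC = 138 - 64Q + 6Q^2; setting MC = AVC gives 4Q^2 - 32Q = 0, so Q = 8. min AVC = 10.
For P < $10 the firm produces nothing.

$10 per unit, at Q = 8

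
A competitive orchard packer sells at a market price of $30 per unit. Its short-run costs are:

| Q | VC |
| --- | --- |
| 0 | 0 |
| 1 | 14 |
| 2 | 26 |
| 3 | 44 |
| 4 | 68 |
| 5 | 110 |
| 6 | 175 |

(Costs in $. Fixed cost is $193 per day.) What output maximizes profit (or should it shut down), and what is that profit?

Profit at each row (π = 30Q − TC): Q=0: -193; Q=1: -177; Q=2: -159; Q=3: -147; Q=4: -141; Q=5: -153; Q=6: -188.
Profit is maximized at Q = 4. AVC there is 68/4 = $17 ≤ P, so producing beats shutting down (which would give -$193).

Q = 4; profit = -$141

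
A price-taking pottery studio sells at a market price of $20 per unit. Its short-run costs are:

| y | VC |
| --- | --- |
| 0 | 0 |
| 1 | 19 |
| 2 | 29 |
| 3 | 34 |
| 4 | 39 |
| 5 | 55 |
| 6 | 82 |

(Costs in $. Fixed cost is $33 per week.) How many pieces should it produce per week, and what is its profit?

y = 5; profit = $12

Compute π = P·y − TC at each output: y=0: -33; y=1: -32; y=2: -22; y=3: -7; y=4: 8; y=5: 12; y=6: 5.
Profit is maximized at y = 5. AVC there is 55/5 = $11 ≤ P, so producing beats shutting down (which would give -$33).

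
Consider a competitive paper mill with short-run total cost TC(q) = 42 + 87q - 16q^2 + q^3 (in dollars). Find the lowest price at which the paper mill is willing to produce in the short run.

$23 per unit

Short-run supply begins at min AVC. From VC = 87q - 16q^2 + q^3, AVC = 87 - 16q + q^2.
dAVC/dq = -16 + 2q = 0 gives q = 8. min AVC = 87 - 16·8 + 8^2 = 23.
For P < $23 the firm produces nothing.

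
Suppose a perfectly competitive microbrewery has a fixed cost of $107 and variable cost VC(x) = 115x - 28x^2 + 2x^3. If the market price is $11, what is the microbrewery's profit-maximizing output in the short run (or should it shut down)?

Strip out fixed cost: VC = 115x - 28x^2 + 2x^3. Then AVC = 115 - 28x + 2x^2 and MC = 115 - 56x + 6x^2.
AVC is minimized where dAVC/dx = -28 + 4x = 0, at x = 7; min AVC = 115 - 28·7 + 2·7^2 = $17.
With P < min AVC ($11 < $17), every unit sold adds to the loss.
Shutting down limits the loss to fixed cost, $107.

Shut down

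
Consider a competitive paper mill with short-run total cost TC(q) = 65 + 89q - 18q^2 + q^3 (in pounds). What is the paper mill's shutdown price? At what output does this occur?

The firm shuts down when price falls below the minimum of average variable cost. AVC = VC/q = 89 - 18q + q^2.
dAVC/dq = -18 + 2q = 0 gives q = 9. min AVC = 89 - 18·9 + 9^2 = 8.
For P < £8 the firm produces nothing.

£8 per unit, at q = 9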